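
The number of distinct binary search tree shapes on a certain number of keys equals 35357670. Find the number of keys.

16

Binary search tree shapes on n keys are counted by C_n. The Catalan number equal to 35357670 is C_16.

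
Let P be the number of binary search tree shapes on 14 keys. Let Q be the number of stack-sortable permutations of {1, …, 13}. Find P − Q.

1931540

Rooted binary trees with 14 nodes (each child slot possibly empty) number C_14. So P = C_14 = 2674440.
Stack-sortable permutations are exactly the 231-avoiding ones, counted by C_n; here n = 13. So Q = C_13 = 742900.
P − Q = 2674440 − 742900 = 1931540.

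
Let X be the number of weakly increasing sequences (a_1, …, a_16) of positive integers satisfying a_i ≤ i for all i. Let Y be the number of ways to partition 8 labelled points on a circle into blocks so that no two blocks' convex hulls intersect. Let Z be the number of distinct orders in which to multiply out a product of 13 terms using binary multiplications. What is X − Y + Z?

35564252

Such sub-staircase sequences of length n are counted by C_n; here n = 16. So X = C_16 = 35357670.
The non-crossing partitions of [8] form a lattice of size C_8. So Y = C_8 = 1430.
Bracketing 13 factors into binary products is counted by C_{13−1} = C_12. So Z = C_12 = 208012.
X − Y + Z = 35357670 − 1430 + 208012 = 35564252.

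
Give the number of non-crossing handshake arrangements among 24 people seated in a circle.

With 24 = 2·12 people, non-crossing handshake pairings are non-crossing perfect matchings on a circle, counted by C_12.
C_12 = C(24,12)/13 = 2704156/13 = 208012.

208012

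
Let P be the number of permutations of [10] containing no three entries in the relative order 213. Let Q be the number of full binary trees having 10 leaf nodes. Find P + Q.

For any fixed pattern of length 3, the pattern-avoiding permutations of [10] number C_10. So P = C_10 = 16796.
A full binary tree with L leaves has L−1 internal nodes and is counted by C_{L−1}; L = 10 gives C_9. So Q = C_9 = 4862.
P + Q = 16796 + 4862 = 21658.

21658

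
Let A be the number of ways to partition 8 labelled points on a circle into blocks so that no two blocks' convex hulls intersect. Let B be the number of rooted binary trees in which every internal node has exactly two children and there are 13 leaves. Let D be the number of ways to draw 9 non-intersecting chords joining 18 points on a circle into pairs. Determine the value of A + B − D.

204580

Non-crossing partitions of an n-element set are counted by C_n; here n = 8. So A = C_8 = 1430.
Full binary trees with 13 leaves have 13−1 = 12 internal nodes, so there are C_12 of them. So B = C_12 = 208012.
Non-crossing perfect matchings of 2n points on a circle are counted by C_n; with 18 points, n = 9. So D = C_9 = 4862.
A + B − D = 1430 + 208012 − 4862 = 204580.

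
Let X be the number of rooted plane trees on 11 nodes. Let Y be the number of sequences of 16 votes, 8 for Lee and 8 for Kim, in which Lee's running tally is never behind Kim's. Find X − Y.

A rooted plane tree on 11 nodes has 10 edges, and such trees are counted by C_10. So X = C_10 = 16796.
Reading a vote for the leader as '(' and for the other as ')' turns such a sequence into a balanced string of 8 pairs, so the count is C_8. So Y = C_8 = 1430.
X − Y = 16796 − 1430 = 15366.

15366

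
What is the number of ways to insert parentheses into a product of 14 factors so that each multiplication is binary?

742900

Bracketing 14 factors into binary products is counted by C_{14−1} = C_13.
C_13 = C(26,13)/14 = 10400600/14 = 742900.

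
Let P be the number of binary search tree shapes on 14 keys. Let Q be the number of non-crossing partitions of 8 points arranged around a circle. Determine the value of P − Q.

2673010

Binary trees (left/right distinguished) on n nodes are counted by C_n; here n = 14. So P = C_14 = 2674440.
The non-crossing partitions of [8] form a lattice of size C_8. So Q = C_8 = 1430.
P − Q = 2674440 − 1430 = 2673010.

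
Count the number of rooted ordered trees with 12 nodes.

58786

A rooted plane tree on 12 nodes has 11 edges, and such trees are counted by C_11.
C_11 = C(22,11)/12 = 705432/12 = 58786.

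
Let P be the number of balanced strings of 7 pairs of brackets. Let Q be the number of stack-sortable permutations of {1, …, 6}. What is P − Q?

297

Balanced strings of n pairs of brackets are counted by C_n; here n = 7. So P = C_7 = 429.
Stack-sortable permutations are exactly the 231-avoiding ones, counted by C_n; here n = 6. So Q = C_6 = 132.
P − Q = 429 − 132 = 297.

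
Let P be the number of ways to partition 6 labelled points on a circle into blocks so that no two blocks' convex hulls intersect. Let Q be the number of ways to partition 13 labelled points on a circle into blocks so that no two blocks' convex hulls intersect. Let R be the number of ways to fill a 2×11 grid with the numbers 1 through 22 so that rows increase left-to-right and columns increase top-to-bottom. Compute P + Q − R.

The non-crossing partitions of [6] form a lattice of size C_6. So P = C_6 = 132.
The non-crossing partitions of [13] form a lattice of size C_13. So Q = C_13 = 742900.
By the hook-length formula (or a Dyck-path bijection), SYT of shape 2×11 number C_11. So R = C_11 = 58786.
P + Q − R = 132 + 742900 − 58786 = 684246.

684246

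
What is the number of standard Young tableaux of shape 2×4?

14

Standard Young tableaux of shape 2×n are counted by C_n; here n = 4.
C_4 = C(8,4)/5 = 70/5 = 14.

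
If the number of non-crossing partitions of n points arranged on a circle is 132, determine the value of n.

6

Non-crossing partitions of [n] are counted by C_n; 132 = C_6.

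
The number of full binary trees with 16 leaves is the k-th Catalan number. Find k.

A full binary tree with L leaves has L−1 internal nodes and is counted by C_{L−1}; L = 16 gives C_15.

15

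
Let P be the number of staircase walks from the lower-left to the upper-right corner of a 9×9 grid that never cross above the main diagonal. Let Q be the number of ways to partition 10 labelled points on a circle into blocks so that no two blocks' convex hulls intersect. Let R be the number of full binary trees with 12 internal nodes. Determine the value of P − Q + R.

Monotone paths in an n×n grid that stay weakly below the diagonal are counted by C_n; here n = 9. So P = C_9 = 4862.
The non-crossing partitions of [10] form a lattice of size C_10. So Q = C_10 = 16796.
Full binary trees with n internal nodes are counted by C_n; here n = 12. So R = C_12 = 208012.
P − Q + R = 4862 − 16796 + 208012 = 196078.

196078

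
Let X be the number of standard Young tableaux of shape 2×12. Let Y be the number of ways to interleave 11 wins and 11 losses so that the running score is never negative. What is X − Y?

By the hook-length formula (or a Dyck-path bijection), SYT of shape 2×12 number C_12. So X = C_12 = 208012.
Reading a vote for the leader as '(' and for the other as ')' turns such a sequence into a balanced string of 11 pairs, so the count is C_11. So Y = C_11 = 58786.
X − Y = 208012 − 58786 = 149226.

149226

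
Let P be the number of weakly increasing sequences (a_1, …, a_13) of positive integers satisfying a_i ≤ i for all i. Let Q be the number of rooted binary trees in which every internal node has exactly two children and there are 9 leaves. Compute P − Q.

741470

Weakly increasing sequences with a_i ≤ i biject with Dyck paths of semilength 13, so there are C_13. So P = C_13 = 742900.
Full binary trees with 9 leaves have 9−1 = 8 internal nodes, so there are C_8 of them. So Q = C_8 = 1430.
P − Q = 742900 − 1430 = 741470.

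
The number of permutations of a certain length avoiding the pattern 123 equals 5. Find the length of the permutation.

3

Permutations of [n] avoiding a fixed length-3 pattern are counted by C_n. Since C_3 = 5, the index is 3.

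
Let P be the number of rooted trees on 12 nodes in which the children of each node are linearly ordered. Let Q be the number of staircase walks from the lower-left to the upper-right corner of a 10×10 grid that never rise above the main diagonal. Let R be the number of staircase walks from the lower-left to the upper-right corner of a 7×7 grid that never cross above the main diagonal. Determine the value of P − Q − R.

41561

Rooted ordered (plane) trees on m nodes have m−1 edges and are counted by C_{m−1}; m = 12 gives C_11. So P = C_11 = 58786.
Monotone paths in an n×n grid that stay weakly below the diagonal are counted by C_n; here n = 10. So Q = C_10 = 16796.
Sub-diagonal monotone paths from (0,0) to (7,7) biject with Dyck paths of semilength 7, giving C_7. So R = C_7 = 429.
P − Q − R = 58786 − 16796 − 429 = 41561.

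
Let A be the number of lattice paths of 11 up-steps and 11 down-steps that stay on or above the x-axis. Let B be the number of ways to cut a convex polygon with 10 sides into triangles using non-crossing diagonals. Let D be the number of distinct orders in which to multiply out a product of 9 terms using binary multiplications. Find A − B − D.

Paths of 11 up- and 11 down-steps that never dip below the axis are Dyck paths; their count is C_11. So A = C_11 = 58786.
A convex 10-gon is triangulated into 8 triangles, and the number of such triangulations is the Catalan number C_{10−2} = C_8. So B = C_8 = 1430.
Ways to associate a product of 9 factors correspond to binary trees on 9 leaves, so the count is C_8. So D = C_8 = 1430.
A − B − D = 58786 − 1430 − 1430 = 55926.

55926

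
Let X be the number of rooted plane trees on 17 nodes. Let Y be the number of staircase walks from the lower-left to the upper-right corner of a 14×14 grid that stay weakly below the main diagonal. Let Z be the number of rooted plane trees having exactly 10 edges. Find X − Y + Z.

32700026

A rooted plane tree on 17 nodes has 16 edges, and such trees are counted by C_16. So X = C_16 = 35357670.
Sub-diagonal monotone paths from (0,0) to (14,14) biject with Dyck paths of semilength 14, giving C_14. So Y = C_14 = 2674440.
Rooted ordered trees with n edges are counted by C_n; here n = 10. So Z = C_10 = 16796.
X − Y + Z = 35357670 − 2674440 + 16796 = 32700026.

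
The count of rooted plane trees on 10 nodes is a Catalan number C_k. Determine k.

A rooted plane tree on 10 nodes has 9 edges, and such trees are counted by C_9.

9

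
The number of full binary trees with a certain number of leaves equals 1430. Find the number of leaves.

Full binary trees with L leaves are counted by C_{L−1}. Since C_8 = 1430, the index is 8.
So the index is 8, and the number of leaves is 8 + 1 = 9.

9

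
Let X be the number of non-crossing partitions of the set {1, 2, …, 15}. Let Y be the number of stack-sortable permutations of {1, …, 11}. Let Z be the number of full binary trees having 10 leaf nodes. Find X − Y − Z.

The non-crossing partitions of [15] form a lattice of size C_15. So X = C_15 = 9694845.
By Knuth's characterisation, the stack-sortable permutations of length 11 are the 231-avoiders, numbering C_11. So Y = C_11 = 58786.
A full binary tree with L leaves has L−1 internal nodes and is counted by C_{L−1}; L = 10 gives C_9. So Z = C_9 = 4862.
X − Y − Z = 9694845 − 58786 − 4862 = 9631197.

9631197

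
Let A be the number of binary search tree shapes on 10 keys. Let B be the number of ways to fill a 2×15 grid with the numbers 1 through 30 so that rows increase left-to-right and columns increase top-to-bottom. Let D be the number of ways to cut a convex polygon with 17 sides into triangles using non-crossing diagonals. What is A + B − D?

There are C_n binary search tree shapes on n keys; with n = 10 that is C_10. So A = C_10 = 16796.
By the hook-length formula (or a Dyck-path bijection), SYT of shape 2×15 number C_15. So B = C_15 = 9694845.
Triangulations of a convex m-gon are counted by C_{m−2}; with m = 17 this is C_15. So D = C_15 = 9694845.
A + B − D = 16796 + 9694845 − 9694845 = 16796.

16796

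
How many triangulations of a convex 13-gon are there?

58786

A convex 13-gon is triangulated into 11 triangles, and the number of such triangulations is the Catalan number C_{13−2} = C_11.
C_11 = 58786.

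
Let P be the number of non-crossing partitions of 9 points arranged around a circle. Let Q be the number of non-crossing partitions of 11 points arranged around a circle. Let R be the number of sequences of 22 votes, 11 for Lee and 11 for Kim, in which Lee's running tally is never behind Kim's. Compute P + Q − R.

4862

The non-crossing partitions of [9] form a lattice of size C_9. So P = C_9 = 4862.
Non-crossing partitions of an n-element set are counted by C_n; here n = 11. So Q = C_11 = 58786.
Reading a vote for the leader as '(' and for the other as ')' turns such a sequence into a balanced string of 11 pairs, so the count is C_11. So R = C_11 = 58786.
P + Q − R = 4862 + 58786 − 58786 = 4862.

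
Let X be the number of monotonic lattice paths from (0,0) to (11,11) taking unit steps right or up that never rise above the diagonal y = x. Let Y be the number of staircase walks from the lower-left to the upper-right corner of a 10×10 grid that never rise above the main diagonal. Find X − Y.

41990

Monotone paths in an n×n grid that stay weakly below the diagonal are counted by C_n; here n = 11. So X = C_11 = 58786.
Monotone paths in an n×n grid that stay weakly below the diagonal are counted by C_n; here n = 10. So Y = C_10 = 16796.
X − Y = 58786 − 16796 = 41990.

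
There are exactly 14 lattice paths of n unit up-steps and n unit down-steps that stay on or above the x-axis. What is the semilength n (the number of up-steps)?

4

Dyck paths of semilength n are counted by C_n. Since C_4 = 14, the index is 4.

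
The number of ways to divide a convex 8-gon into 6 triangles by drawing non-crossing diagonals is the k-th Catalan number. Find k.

6

A convex 8-gon is triangulated into 6 triangles, and the number of such triangulations is the Catalan number C_{8−2} = C_6.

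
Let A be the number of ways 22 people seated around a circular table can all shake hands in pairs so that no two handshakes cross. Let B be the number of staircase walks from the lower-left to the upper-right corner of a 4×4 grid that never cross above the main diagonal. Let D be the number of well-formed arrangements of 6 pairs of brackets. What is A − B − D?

58640

Non-crossing handshake pairings of 2n people are counted by C_n; 22 people gives n = 11. So A = C_11 = 58786.
Sub-diagonal monotone paths from (0,0) to (4,4) biject with Dyck paths of semilength 4, giving C_4. So B = C_4 = 14.
Balanced strings of n pairs of brackets are counted by C_n; here n = 6. So D = C_6 = 132.
A − B − D = 58786 − 14 − 132 = 58640.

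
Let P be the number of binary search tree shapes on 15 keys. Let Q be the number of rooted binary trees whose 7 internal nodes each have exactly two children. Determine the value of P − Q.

9694416

Binary trees (left/right distinguished) on n nodes are counted by C_n; here n = 15. So P = C_15 = 9694845.
Full binary trees with n internal nodes are counted by C_n; here n = 7. So Q = C_7 = 429.
P − Q = 9694845 − 429 = 9694416.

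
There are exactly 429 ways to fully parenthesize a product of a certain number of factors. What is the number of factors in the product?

8

Parenthesizations of m factors are counted by C_{m−1}. Since C_7 = 429, the index is 7.
So the index is 7, and the number of factors is 7 + 1 = 8.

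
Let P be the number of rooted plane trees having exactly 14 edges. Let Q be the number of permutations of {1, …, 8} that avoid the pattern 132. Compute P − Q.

2673010

Rooted ordered trees with n edges are counted by C_n; here n = 14. So P = C_14 = 2674440.
For any fixed pattern of length 3, the pattern-avoiding permutations of [8] number C_8. So Q = C_8 = 1430.
P − Q = 2674440 − 1430 = 2673010.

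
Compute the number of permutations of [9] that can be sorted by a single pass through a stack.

4862

By Knuth's characterisation, the stack-sortable permutations of length 9 are the 231-avoiders, numbering C_9.
C_9 = C(18,9)/10 = 48620/10 = 4862.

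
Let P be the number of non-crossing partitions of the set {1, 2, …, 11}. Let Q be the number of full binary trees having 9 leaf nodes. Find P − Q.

Non-crossing partitions of an n-element set are counted by C_n; here n = 11. So P = C_11 = 58786.
A full binary tree with L leaves has L−1 internal nodes and is counted by C_{L−1}; L = 9 gives C_8. So Q = C_8 = 1430.
P − Q = 58786 − 1430 = 57356.

57356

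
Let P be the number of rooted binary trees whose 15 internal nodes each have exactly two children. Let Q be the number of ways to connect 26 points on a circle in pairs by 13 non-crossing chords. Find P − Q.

8951945

The number of full binary trees on 15 internal nodes is the Catalan number C_15. So P = C_15 = 9694845.
Non-crossing perfect matchings of 2n points on a circle are counted by C_n; with 26 points, n = 13. So Q = C_13 = 742900.
P − Q = 9694845 − 742900 = 8951945.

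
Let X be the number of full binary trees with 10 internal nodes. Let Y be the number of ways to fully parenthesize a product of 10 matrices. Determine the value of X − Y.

11934

Full binary trees with n internal nodes are counted by C_n; here n = 10. So X = C_10 = 16796.
Bracketing 10 factors into binary products is counted by C_{10−1} = C_9. So Y = C_9 = 4862.
X − Y = 16796 − 4862 = 11934.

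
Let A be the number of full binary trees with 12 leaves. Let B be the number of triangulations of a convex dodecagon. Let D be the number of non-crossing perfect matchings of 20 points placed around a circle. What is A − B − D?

Full binary trees with 12 leaves have 12−1 = 11 internal nodes, so there are C_11 of them. So A = C_11 = 58786.
A convex 12-gon is triangulated into 10 triangles, and the number of such triangulations is the Catalan number C_{12−2} = C_10. So B = C_10 = 16796.
Non-crossing perfect matchings of 2n points on a circle are counted by C_n; with 20 points, n = 10. So D = C_10 = 16796.
A − B − D = 58786 − 16796 − 16796 = 25194.

25194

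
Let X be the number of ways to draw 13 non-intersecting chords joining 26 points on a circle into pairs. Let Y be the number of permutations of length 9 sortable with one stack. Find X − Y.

Pairing 26 circle points by 13 non-crossing chords gives C_13 matchings. So X = C_13 = 742900.
By Knuth's characterisation, the stack-sortable permutations of length 9 are the 231-avoiders, numbering C_9. So Y = C_9 = 4862.
X − Y = 742900 − 4862 = 738038.

738038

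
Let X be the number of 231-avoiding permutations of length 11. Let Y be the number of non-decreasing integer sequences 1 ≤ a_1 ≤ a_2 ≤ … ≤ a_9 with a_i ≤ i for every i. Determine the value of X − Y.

For any fixed pattern of length 3, the pattern-avoiding permutations of [11] number C_11. So X = C_11 = 58786.
Weakly increasing sequences with a_i ≤ i biject with Dyck paths of semilength 9, so there are C_9. So Y = C_9 = 4862.
X − Y = 58786 − 4862 = 53924.

53924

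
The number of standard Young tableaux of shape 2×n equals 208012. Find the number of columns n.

Standard Young tableaux of shape 2×n are counted by C_n. Since C_12 = 208012, the index is 12.

12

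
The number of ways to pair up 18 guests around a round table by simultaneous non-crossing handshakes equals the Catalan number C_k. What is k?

9

With 18 = 2·9 people, non-crossing handshake pairings are non-crossing perfect matchings on a circle, counted by C_9.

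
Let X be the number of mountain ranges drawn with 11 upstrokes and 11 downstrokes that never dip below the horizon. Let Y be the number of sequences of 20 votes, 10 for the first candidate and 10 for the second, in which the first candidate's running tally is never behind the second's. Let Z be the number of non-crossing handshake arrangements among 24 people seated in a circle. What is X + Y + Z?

Dyck paths of semilength n (length 2n) are counted by C_n; here n = 11. So X = C_11 = 58786.
Reading a vote for the leader as '(' and for the other as ')' turns such a sequence into a balanced string of 10 pairs, so the count is C_10. So Y = C_10 = 16796.
Non-crossing handshake pairings of 2n people are counted by C_n; 24 people gives n = 12. So Z = C_12 = 208012.
X + Y + Z = 58786 + 16796 + 208012 = 283594.

283594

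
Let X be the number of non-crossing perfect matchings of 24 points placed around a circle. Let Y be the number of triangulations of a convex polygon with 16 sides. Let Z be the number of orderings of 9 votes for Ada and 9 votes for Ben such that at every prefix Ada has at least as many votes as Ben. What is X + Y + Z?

2887314

Non-crossing perfect matchings of 2n points on a circle are counted by C_n; with 24 points, n = 12. So X = C_12 = 208012.
A convex 16-gon is triangulated into 14 triangles, and the number of such triangulations is the Catalan number C_{16−2} = C_14. So Y = C_14 = 2674440.
Reading a vote for the leader as '(' and for the other as ')' turns such a sequence into a balanced string of 9 pairs, so the count is C_9. So Z = C_9 = 4862.
X + Y + Z = 208012 + 2674440 + 4862 = 2887314.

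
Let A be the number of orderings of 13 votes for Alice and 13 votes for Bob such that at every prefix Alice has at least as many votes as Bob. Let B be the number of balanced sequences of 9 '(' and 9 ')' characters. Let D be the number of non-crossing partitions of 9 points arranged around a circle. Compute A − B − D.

733176

Reading a vote for the leader as '(' and for the other as ')' turns such a sequence into a balanced string of 13 pairs, so the count is C_13. So A = C_13 = 742900.
With 9 pairs the number of balanced bracket strings is the Catalan number C_9. So B = C_9 = 4862.
The non-crossing partitions of [9] form a lattice of size C_9. So D = C_9 = 4862.
A − B − D = 742900 − 4862 − 4862 = 733176.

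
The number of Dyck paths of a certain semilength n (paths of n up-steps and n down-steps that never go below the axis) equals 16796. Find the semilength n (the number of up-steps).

Dyck paths of semilength n are counted by C_n. Since C_10 = 16796, the index is 10.

10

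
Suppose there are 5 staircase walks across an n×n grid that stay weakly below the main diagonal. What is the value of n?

Such diagonal-avoiding paths in an n×n grid are counted by C_n. The Catalan number equal to 5 is C_3.

3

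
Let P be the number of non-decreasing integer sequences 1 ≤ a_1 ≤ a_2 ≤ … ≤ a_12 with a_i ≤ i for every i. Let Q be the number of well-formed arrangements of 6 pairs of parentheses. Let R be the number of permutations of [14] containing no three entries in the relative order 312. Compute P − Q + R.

Such sub-staircase sequences of length n are counted by C_n; here n = 12. So P = C_12 = 208012.
Balanced strings of n pairs of brackets are counted by C_n; here n = 6. So Q = C_6 = 132.
Permutations of [n] avoiding any single length-3 pattern are counted by C_n; here n = 14. So R = C_14 = 2674440.
P − Q + R = 208012 − 132 + 2674440 = 2882320.

2882320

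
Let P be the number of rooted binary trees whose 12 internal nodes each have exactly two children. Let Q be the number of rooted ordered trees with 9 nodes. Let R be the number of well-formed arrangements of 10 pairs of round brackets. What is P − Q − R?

Full binary trees with n internal nodes are counted by C_n; here n = 12. So P = C_12 = 208012.
A rooted plane tree on 9 nodes has 8 edges, and such trees are counted by C_8. So Q = C_8 = 1430.
Balanced strings of n pairs of brackets are counted by C_n; here n = 10. So R = C_10 = 16796.
P − Q − R = 208012 − 1430 − 16796 = 189786.

189786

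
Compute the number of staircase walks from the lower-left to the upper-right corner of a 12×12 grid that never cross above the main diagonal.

Sub-diagonal monotone paths from (0,0) to (12,12) biject with Dyck paths of semilength 12, giving C_12.
C_12 = 208012.

208012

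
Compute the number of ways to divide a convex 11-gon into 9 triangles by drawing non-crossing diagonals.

4862

A convex 11-gon is triangulated into 9 triangles, and the number of such triangulations is the Catalan number C_{11−2} = C_9.
C_9 = C(18,9)/10 = 48620/10 = 4862.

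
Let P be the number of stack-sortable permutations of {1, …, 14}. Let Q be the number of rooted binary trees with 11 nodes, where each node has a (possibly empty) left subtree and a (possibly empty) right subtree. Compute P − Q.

Stack-sortable permutations are exactly the 231-avoiding ones, counted by C_n; here n = 14. So P = C_14 = 2674440.
Rooted binary trees with 11 nodes (each child slot possibly empty) number C_11. So Q = C_11 = 58786.
P − Q = 2674440 − 58786 = 2615654.

2615654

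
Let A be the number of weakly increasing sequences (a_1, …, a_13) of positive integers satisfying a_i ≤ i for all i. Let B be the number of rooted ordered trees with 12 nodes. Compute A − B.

684114

Such sub-staircase sequences of length n are counted by C_n; here n = 13. So A = C_13 = 742900.
Rooted ordered (plane) trees on m nodes have m−1 edges and are counted by C_{m−1}; m = 12 gives C_11. So B = C_11 = 58786.
A − B = 742900 − 58786 = 684114.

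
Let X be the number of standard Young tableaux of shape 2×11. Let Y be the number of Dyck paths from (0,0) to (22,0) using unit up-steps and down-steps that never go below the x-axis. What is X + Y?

117572

Standard Young tableaux of shape 2×n are counted by C_n; here n = 11. So X = C_11 = 58786.
Dyck paths of semilength n (length 2n) are counted by C_n; here n = 11. So Y = C_11 = 58786.
X + Y = 58786 + 58786 = 117572.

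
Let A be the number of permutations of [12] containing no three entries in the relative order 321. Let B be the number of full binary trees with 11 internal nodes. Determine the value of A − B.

149226

Permutations of [n] avoiding any single length-3 pattern are counted by C_n; here n = 12. So A = C_12 = 208012.
Full binary trees with n internal nodes are counted by C_n; here n = 11. So B = C_11 = 58786.
A − B = 208012 − 58786 = 149226.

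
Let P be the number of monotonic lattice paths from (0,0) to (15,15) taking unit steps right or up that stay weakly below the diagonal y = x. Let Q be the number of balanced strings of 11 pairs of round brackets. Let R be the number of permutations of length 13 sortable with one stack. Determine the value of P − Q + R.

Monotone paths in an n×n grid that stay weakly below the diagonal are counted by C_n; here n = 15. So P = C_15 = 9694845.
Balanced strings of n pairs of brackets are counted by C_n; here n = 11. So Q = C_11 = 58786.
Stack-sortable permutations are exactly the 231-avoiding ones, counted by C_n; here n = 13. So R = C_13 = 742900.
P − Q + R = 9694845 − 58786 + 742900 = 10378959.

10378959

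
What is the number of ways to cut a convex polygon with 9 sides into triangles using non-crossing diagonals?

The number of triangulations of a 9-gon is the Catalan number C_7 (index = sides − 2).
C_7 = C(14,7)/8 = 3432/8 = 429.

429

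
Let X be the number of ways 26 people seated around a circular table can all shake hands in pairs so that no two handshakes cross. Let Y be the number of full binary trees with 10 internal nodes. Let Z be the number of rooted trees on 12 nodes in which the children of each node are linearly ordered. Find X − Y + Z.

784890

Non-crossing handshake pairings of 2n people are counted by C_n; 26 people gives n = 13. So X = C_13 = 742900.
The number of full binary trees on 10 internal nodes is the Catalan number C_10. So Y = C_10 = 16796.
A rooted plane tree on 12 nodes has 11 edges, and such trees are counted by C_11. So Z = C_11 = 58786.
X − Y + Z = 742900 − 16796 + 58786 = 784890.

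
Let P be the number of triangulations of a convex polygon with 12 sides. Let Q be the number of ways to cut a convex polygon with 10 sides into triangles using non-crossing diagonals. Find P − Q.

15366

A convex 12-gon is triangulated into 10 triangles, and the number of such triangulations is the Catalan number C_{12−2} = C_10. So P = C_10 = 16796.
The number of triangulations of a 10-gon is the Catalan number C_8 (index = sides − 2). So Q = C_8 = 1430.
P − Q = 16796 − 1430 = 15366.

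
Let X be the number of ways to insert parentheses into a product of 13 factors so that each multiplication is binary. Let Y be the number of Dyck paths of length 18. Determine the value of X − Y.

203150

Parenthesizations of m factors correspond to full binary trees with m leaves, counted by C_{m−1}; m = 13 gives C_12. So X = C_12 = 208012.
Paths of 9 up- and 9 down-steps that never dip below the axis are Dyck paths; their count is C_9. So Y = C_9 = 4862.
X − Y = 208012 − 4862 = 203150.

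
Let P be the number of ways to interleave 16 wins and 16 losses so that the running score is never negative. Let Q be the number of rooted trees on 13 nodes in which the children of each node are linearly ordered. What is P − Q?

Reading a vote for the leader as '(' and for the other as ')' turns such a sequence into a balanced string of 16 pairs, so the count is C_16. So P = C_16 = 35357670.
Rooted ordered (plane) trees on m nodes have m−1 edges and are counted by C_{m−1}; m = 13 gives C_12. So Q = C_12 = 208012.
P − Q = 35357670 − 208012 = 35149658.

35149658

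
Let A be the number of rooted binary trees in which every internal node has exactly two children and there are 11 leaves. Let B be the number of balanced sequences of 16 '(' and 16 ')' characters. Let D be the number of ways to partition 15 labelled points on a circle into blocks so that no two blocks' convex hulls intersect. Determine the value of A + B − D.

25679621

A full binary tree with L leaves has L−1 internal nodes and is counted by C_{L−1}; L = 11 gives C_10. So A = C_10 = 16796.
With 16 pairs the number of balanced bracket strings is the Catalan number C_16. So B = C_16 = 35357670.
Non-crossing partitions of an n-element set are counted by C_n; here n = 15. So D = C_15 = 9694845.
A + B − D = 16796 + 35357670 − 9694845 = 25679621.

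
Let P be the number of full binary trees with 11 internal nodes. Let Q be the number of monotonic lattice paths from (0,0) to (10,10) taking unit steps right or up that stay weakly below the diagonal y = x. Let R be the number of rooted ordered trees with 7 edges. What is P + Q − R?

75153

The number of full binary trees on 11 internal nodes is the Catalan number C_11. So P = C_11 = 58786.
Sub-diagonal monotone paths from (0,0) to (10,10) biject with Dyck paths of semilength 10, giving C_10. So Q = C_10 = 16796.
Rooted ordered trees with n edges are counted by C_n; here n = 7. So R = C_7 = 429.
P + Q − R = 58786 + 16796 − 429 = 75153.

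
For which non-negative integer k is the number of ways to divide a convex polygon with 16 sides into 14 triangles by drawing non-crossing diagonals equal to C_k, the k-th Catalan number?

14

Triangulations of a convex m-gon are counted by C_{m−2}; with m = 16 this is C_14.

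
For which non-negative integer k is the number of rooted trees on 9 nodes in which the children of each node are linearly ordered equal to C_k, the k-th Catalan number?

8

Rooted ordered (plane) trees on m nodes have m−1 edges and are counted by C_{m−1}; m = 9 gives C_8.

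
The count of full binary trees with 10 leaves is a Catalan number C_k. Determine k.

A full binary tree with L leaves has L−1 internal nodes and is counted by C_{L−1}; L = 10 gives C_9.

9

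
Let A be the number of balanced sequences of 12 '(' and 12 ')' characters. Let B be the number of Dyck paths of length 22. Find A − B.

Balanced strings of n pairs of brackets are counted by C_n; here n = 12. So A = C_12 = 208012.
Dyck paths of semilength n (length 2n) are counted by C_n; here n = 11. So B = C_11 = 58786.
A − B = 208012 − 58786 = 149226.

149226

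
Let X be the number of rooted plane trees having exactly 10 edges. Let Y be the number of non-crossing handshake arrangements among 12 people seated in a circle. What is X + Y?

16928

A rooted plane tree with 10 edges has 11 nodes, and the count is C_10. So X = C_10 = 16796.
Non-crossing handshake pairings of 2n people are counted by C_n; 12 people gives n = 6. So Y = C_6 = 132.
X + Y = 16796 + 132 = 16928.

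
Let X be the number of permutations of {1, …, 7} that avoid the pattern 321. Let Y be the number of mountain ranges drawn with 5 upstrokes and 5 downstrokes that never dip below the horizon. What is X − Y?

387

Permutations of [n] avoiding any single length-3 pattern are counted by C_n; here n = 7. So X = C_7 = 429.
Dyck paths of semilength n (length 2n) are counted by C_n; here n = 5. So Y = C_5 = 42.
X − Y = 429 − 42 = 387.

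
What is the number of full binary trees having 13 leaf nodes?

Full binary trees with 13 leaves have 13−1 = 12 internal nodes, so there are C_12 of them.
C_12 = C(24,12)/13 = 2704156/13 = 208012.

208012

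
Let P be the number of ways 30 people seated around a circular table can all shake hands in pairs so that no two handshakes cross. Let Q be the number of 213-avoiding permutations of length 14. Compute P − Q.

With 30 = 2·15 people, non-crossing handshake pairings are non-crossing perfect matchings on a circle, counted by C_15. So P = C_15 = 9694845.
Permutations of [n] avoiding any single length-3 pattern are counted by C_n; here n = 14. So Q = C_14 = 2674440.
P − Q = 9694845 − 2674440 = 7020405.

7020405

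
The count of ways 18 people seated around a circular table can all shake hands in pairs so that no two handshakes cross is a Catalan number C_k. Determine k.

9

Non-crossing handshake pairings of 2n people are counted by C_n; 18 people gives n = 9.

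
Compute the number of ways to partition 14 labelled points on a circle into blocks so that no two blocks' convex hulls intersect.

Non-crossing partitions of an n-element set are counted by C_n; here n = 14.
C_14 = C(28,14)/15 = 40116600/15 = 2674440.

2674440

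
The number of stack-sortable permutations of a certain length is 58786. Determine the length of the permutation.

Stack-sortable permutations of [n] are counted by C_n. The Catalan number equal to 58786 is C_11.

11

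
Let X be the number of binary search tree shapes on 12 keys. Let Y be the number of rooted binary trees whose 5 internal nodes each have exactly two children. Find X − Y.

207970

Rooted binary trees with 12 nodes (each child slot possibly empty) number C_12. So X = C_12 = 208012.
The number of full binary trees on 5 internal nodes is the Catalan number C_5. So Y = C_5 = 42.
X − Y = 208012 − 42 = 207970.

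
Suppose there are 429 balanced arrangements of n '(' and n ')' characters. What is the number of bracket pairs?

7

Balanced strings of n bracket-pairs are counted by C_n, and C_7 = 429.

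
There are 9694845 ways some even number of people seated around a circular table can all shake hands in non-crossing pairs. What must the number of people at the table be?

30

Non-crossing handshake pairings of 2n people are counted by C_n. Since C_15 = 9694845, the index is 15.
So n = 15, and there are 2n = 30 people.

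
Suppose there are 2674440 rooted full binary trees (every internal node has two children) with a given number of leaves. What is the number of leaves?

Full binary trees with L leaves are counted by C_{L−1}; 2674440 = C_14.
So the index is 14, and the number of leaves is 14 + 1 = 15.

15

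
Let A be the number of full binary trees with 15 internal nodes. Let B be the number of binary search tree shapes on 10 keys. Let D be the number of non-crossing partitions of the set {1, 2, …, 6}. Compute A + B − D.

Full binary trees with n internal nodes are counted by C_n; here n = 15. So A = C_15 = 9694845.
There are C_n binary search tree shapes on n keys; with n = 10 that is C_10. So B = C_10 = 16796.
The non-crossing partitions of [6] form a lattice of size C_6. So D = C_6 = 132.
A + B − D = 9694845 + 16796 − 132 = 9711509.

9711509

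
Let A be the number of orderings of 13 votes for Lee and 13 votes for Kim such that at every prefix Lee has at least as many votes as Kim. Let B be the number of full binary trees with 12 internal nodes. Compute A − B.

Reading a vote for the leader as '(' and for the other as ')' turns such a sequence into a balanced string of 13 pairs, so the count is C_13. So A = C_13 = 742900.
The number of full binary trees on 12 internal nodes is the Catalan number C_12. So B = C_12 = 208012.
A − B = 742900 − 208012 = 534888.

534888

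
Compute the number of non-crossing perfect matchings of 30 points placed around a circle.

Pairing 30 circle points by 15 non-crossing chords gives C_15 matchings.
C_15 = C(30,15)/16 = 155117520/16 = 9694845.

9694845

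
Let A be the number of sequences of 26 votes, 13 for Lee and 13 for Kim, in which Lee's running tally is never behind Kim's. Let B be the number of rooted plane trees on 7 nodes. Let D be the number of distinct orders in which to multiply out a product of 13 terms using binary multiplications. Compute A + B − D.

535020

Reading a vote for the leader as '(' and for the other as ')' turns such a sequence into a balanced string of 13 pairs, so the count is C_13. So A = C_13 = 742900.
A rooted plane tree on 7 nodes has 6 edges, and such trees are counted by C_6. So B = C_6 = 132.
Bracketing 13 factors into binary products is counted by C_{13−1} = C_12. So D = C_12 = 208012.
A + B − D = 742900 + 132 − 208012 = 535020.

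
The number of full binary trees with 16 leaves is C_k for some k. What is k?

Full binary trees with 16 leaves have 16−1 = 15 internal nodes, so there are C_15 of them.

15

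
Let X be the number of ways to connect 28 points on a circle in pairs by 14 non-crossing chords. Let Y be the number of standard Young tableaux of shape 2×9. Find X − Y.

2669578

Pairing 28 circle points by 14 non-crossing chords gives C_14 matchings. So X = C_14 = 2674440.
Standard Young tableaux of shape 2×n are counted by C_n; here n = 9. So Y = C_9 = 4862.
X − Y = 2674440 − 4862 = 2669578.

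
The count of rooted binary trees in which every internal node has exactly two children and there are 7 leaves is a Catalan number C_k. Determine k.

A full binary tree with L leaves has L−1 internal nodes and is counted by C_{L−1}; L = 7 gives C_6.

6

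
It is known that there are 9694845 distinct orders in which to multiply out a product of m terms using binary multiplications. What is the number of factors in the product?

Parenthesizations of m factors are counted by C_{m−1}, and C_15 = 9694845.
So the index is 15, and the number of factors is 15 + 1 = 16.

16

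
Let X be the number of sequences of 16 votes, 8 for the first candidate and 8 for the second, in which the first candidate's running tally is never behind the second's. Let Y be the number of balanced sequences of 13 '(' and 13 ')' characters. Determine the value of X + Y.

Ballot sequences with n votes each where one side never trails are Dyck words, counted by C_n; here n = 8. So X = C_8 = 1430.
Balanced strings of n pairs of brackets are counted by C_n; here n = 13. So Y = C_13 = 742900.
X + Y = 1430 + 742900 = 744330.

744330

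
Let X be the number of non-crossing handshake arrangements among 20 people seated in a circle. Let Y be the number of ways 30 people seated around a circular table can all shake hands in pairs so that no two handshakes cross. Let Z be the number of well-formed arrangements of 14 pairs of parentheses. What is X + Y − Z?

7037201

With 20 = 2·10 people, non-crossing handshake pairings are non-crossing perfect matchings on a circle, counted by C_10. So X = C_10 = 16796.
Non-crossing handshake pairings of 2n people are counted by C_n; 30 people gives n = 15. So Y = C_15 = 9694845.
A balanced arrangement of 14 bracket pairs is a Dyck word of semilength 14, so the count is C_14. So Z = C_14 = 2674440.
X + Y − Z = 16796 + 9694845 − 2674440 = 7037201.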